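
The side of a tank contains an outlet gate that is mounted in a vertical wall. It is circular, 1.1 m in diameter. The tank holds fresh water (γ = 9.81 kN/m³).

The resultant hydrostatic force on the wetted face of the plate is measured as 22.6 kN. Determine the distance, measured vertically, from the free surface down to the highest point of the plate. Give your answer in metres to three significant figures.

d_top ≈ 1.87 m

γ = 9.81 kN/m³.
A = π(0.55)² = 0.950332 m².
From F = γ·h_c·A, the centroid depth is h_c = 22.6/(9.81 × 0.950332) = 2.42418 m.
The centroid is at the centre, 0.55 m below the top of the plate, so the highest point sits at h_top = 2.42418 − 0.55 = 1.87418 m below the surface.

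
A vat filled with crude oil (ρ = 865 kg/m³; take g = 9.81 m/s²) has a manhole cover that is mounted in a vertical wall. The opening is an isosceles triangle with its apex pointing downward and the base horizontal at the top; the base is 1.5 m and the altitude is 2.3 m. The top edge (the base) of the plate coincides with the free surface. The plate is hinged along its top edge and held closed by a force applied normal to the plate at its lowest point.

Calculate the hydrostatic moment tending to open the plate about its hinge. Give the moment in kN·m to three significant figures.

γ = ρg = 865 × 9.81 / 1000 = 8.48565 kN/m³.
With the apex down, the centroid sits h/3 = 2.3/3 = 0.766667 m below the base (the top edge), so the centroid depth is h_c = 0.766667 m.
A = ½ × 1.5 × 2.3 = 1.725 m².
Resultant F = γ·h_c·A = 8.48565 × 0.766667 × 1.725 = 11.2223 kN.
I_c = b·h³/36 = 1.5 × 2.3³/36 = 0.506958 m⁴.
Centre of pressure: y_p = y_c + I_c/(y_c·A) = 0.766667 + 0.506958/(0.766667 × 1.725) = 0.766667 + 0.383333 = 1.15 m along the plane.
The resultant acts 0.766667 + 0.383333 = 1.15 m (along the plate) below the hinge at the top edge, so the moment about the hinge is M = F × 1.15 = 11.2223 × 1.15 = 12.9056 kN·m.

M ≈ 12.9 kN·m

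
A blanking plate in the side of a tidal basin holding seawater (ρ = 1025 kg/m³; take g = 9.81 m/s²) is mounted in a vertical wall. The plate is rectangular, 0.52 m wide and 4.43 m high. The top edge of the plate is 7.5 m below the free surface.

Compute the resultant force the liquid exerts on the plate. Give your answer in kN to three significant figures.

γ = ρg = 1025 × 9.81 / 1000 = 10.05525 kN/m³.
The centroid lies 4.43/2 = 2.215 m below the top edge, so the centroid depth is h_c = 7.5 + 2.215 = 9.715 m.
A = 0.52 × 4.43 = 2.3036 m².
Resultant F = γ·h_c·A = 10.05525 × 9.715 × 2.3036 = 225.031 kN.

F ≈ 225 kN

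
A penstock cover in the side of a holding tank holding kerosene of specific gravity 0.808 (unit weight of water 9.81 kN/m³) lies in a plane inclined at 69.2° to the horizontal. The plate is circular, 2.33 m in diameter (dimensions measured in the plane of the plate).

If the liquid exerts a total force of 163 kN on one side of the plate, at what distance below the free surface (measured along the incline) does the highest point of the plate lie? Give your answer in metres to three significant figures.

y_top ≈ 3.99 m

γ = 0.808 × 9.81 = 7.92648 kN/m³.
A = π(1.165)² = 4.26385 m².
From F = γ·h_c·A, the centroid depth is h_c = 163/(7.92648 × 4.26385) = 4.82287 m.
Let θ = 69.2° be the plate's angle to the horizontal; measure y along the incline from where the plane meets the free surface. Vertical depth h = y·sinθ with sinθ = 0.934826.
Along the incline, y_c = h_c/sinθ = 4.82287/0.934826 = 5.15911 m.
The centroid is at the centre, 1.165 m below the top of the plate, so the highest point sits at y_top = 5.15911 − 1.165 = 3.99411 m along the incline.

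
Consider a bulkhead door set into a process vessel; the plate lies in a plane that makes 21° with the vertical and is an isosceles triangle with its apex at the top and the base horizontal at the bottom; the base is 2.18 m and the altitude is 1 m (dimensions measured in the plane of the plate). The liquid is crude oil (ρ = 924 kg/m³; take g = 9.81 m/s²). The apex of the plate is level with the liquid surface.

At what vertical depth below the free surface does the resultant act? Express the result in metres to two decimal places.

h_p = 0.70 m

γ = ρg = 924 × 9.81 / 1000 = 9.06444 kN/m³.
The plate makes 21° with the vertical, i.e. θ = 90° − 21° = 69° to the horizontal. Measuring y along the incline from the free-surface line, vertical depth h = y·sinθ with sinθ = 0.933580.
With the apex up, the centroid sits 2h/3 = 2 × 1/3 = 0.666667 m below the apex, so y_c = 0.666667 m and h_c = 0.666667 × 0.933580 = 0.622387 m.
A = ½ × 2.18 × 1 = 1.09 m².
Resultant F = γ·h_c·A = 9.06444 × 0.622387 × 1.09 = 6.14933 kN.
I_c = b·h³/36 = 2.18 × 1³/36 = 0.0605556 m⁴.
Centre of pressure: y_p = y_c + I_c/(y_c·A) = 0.666667 + 0.0605556/(0.666667 × 1.09) = 0.666667 + 0.0833334 = 0.75 m along the plane.
Vertically, h_p = y_p·sinθ = 0.75 × 0.933580 = 0.700185 m.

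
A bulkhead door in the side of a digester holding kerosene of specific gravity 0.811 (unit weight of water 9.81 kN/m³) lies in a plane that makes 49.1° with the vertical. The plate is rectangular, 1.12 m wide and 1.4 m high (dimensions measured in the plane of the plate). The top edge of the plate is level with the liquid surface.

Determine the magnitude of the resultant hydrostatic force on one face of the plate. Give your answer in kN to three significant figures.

F ≈ 5.72 kN

γ = 0.811 × 9.81 = 7.95591 kN/m³.
The plate makes 49.1° with the vertical, i.e. θ = 90° − 49.1° = 40.9° to the horizontal. Measuring y along the incline from the free-surface line, vertical depth h = y·sinθ with sinθ = 0.654741.
The centroid lies 1.4/2 = 0.7 m below the top edge, so y_c = 0.7 m and h_c = 0.7 × 0.654741 = 0.458319 m.
A = 1.12 × 1.4 = 1.568 m².
Resultant F = γ·h_c·A = 7.95591 × 0.458319 × 1.568 = 5.71747 kN.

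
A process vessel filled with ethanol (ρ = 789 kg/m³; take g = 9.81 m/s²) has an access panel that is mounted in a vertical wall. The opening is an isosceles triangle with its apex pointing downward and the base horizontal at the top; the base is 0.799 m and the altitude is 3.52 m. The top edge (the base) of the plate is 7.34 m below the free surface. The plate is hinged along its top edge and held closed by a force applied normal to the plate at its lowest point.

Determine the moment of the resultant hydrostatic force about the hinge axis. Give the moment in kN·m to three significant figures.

M ≈ 116 kN·m

γ = ρg = 789 × 9.81 / 1000 = 7.74009 kN/m³.
With the apex down, the centroid sits h/3 = 3.52/3 = 1.17333 m below the base (the top edge), so the centroid depth is h_c = 7.34 + 1.17333 = 8.51333 m.
A = ½ × 0.799 × 3.52 = 1.40624 m².
Resultant F = γ·h_c·A = 7.74009 × 8.51333 × 1.40624 = 92.6627 kN.
I_c = b·h³/36 = 0.799 × 3.52³/36 = 0.967993 m⁴.
Centre of pressure: y_p = y_c + I_c/(y_c·A) = 8.51333 + 0.967993/(8.51333 × 1.40624) = 8.51333 + 0.0808562 = 8.59419 m along the plane.
The resultant acts 1.17333 + 0.0808562 = 1.25419 m (along the plate) below the hinge at the top edge, so the moment about the hinge is M = F × 1.25419 = 92.6627 × 1.25419 = 116.217 kN·m.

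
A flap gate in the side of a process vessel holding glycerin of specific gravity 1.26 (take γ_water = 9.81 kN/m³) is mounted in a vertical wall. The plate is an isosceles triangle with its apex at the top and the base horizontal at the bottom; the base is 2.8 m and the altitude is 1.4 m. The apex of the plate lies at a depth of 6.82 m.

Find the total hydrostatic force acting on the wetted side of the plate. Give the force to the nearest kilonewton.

γ = 1.26 × 9.81 = 12.3606 kN/m³.
With the apex up, the centroid sits 2h/3 = 2 × 1.4/3 = 0.933333 m below the apex, so the centroid depth is h_c = 6.82 + 0.933333 = 7.75333 m.
A = ½ × 2.8 × 1.4 = 1.96 m².
Resultant F = γ·h_c·A = 12.3606 × 7.75333 × 1.96 = 187.838 kN.

F ≈ 188 kN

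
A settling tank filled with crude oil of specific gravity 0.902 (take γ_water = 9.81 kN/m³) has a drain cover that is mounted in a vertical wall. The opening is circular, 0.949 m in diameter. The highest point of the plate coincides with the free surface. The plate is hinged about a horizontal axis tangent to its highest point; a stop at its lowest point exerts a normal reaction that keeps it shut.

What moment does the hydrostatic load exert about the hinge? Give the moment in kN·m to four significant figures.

γ = 0.902 × 9.81 = 8.84862 kN/m³.
The centroid is at the centre, 0.4745 m below the top of the plate, so the centroid depth is h_c = 0.4745 m.
A = π(0.4745)² = 0.70733 m².
Resultant F = γ·h_c·A = 8.84862 × 0.4745 × 0.70733 = 2.96985 kN.
I_c = πr⁴/4 = π × 0.4745⁴/4 = 0.0398139 m⁴.
Centre of pressure: y_p = y_c + I_c/(y_c·A) = 0.4745 + 0.0398139/(0.4745 × 0.70733) = 0.4745 + 0.118625 = 0.593125 m along the plane.
The resultant acts 0.4745 + 0.118625 = 0.593125 m (along the plate) below the hinge at the top edge, so the moment about the hinge is M = F × 0.593125 = 2.96985 × 0.593125 = 1.76149 kN·m.

M ≈ 1.761 kN·m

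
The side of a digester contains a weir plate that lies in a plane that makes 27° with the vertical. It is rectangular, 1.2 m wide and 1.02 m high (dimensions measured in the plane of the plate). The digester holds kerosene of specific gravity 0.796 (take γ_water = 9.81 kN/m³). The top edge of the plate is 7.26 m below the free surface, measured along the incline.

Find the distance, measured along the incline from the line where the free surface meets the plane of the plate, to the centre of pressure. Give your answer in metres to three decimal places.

y_p = 7.781 m

γ = 0.796 × 9.81 = 7.80876 kN/m³.
The plate makes 27° with the vertical, i.e. θ = 90° − 27° = 63° to the horizontal. Measuring y along the incline from the free-surface line, vertical depth h = y·sinθ with sinθ = 0.891007.
The centroid lies 1.02/2 = 0.51 m below the top edge, so y_c = 7.26 + 0.51 = 7.77 m and h_c = 7.77 × 0.891007 = 6.92312 m.
A = 1.2 × 1.02 = 1.224 m².
Resultant F = γ·h_c·A = 7.80876 × 6.92312 × 1.224 = 66.1706 kN.
I_c = b·h³/12 = 1.2 × 1.02³/12 = 0.106121 m⁴.
Centre of pressure: y_p = y_c + I_c/(y_c·A) = 7.77 + 0.106121/(7.77 × 1.224) = 7.77 + 0.0111583 = 7.78116 m along the plane.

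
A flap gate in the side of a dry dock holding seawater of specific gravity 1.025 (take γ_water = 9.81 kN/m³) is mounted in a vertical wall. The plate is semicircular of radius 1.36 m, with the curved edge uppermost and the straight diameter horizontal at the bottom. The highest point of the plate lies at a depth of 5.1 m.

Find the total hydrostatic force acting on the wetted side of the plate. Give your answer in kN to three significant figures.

γ = 1.025 × 9.81 = 10.05525 kN/m³.
The centroid lies 4r/(3π) = 0.577202 m above the diameter, so r − 4r/(3π) = 1.36 − 0.577202 = 0.782798 m below the topmost point, so the centroid depth is h_c = 5.1 + 0.782798 = 5.8828 m.
A = πr²/2 = π × 1.36²/2 = 2.90534 m².
Resultant F = γ·h_c·A = 10.05525 × 5.8828 × 2.90534 = 171.86 kN.

F ≈ 172 kN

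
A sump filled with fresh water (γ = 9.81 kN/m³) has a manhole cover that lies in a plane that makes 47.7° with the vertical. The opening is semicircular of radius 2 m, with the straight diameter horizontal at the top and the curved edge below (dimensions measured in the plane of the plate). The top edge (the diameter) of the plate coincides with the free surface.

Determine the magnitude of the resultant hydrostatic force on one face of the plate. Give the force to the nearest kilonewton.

F ≈ 35 kN

γ = 9.81 kN/m³.
The plate makes 47.7° with the vertical, i.e. θ = 90° − 47.7° = 42.3° to the horizontal. Measuring y along the incline from the free-surface line, vertical depth h = y·sinθ with sinθ = 0.673013.
The centroid of a semicircle lies 4r/(3π) = 0.848826 m from the diameter, here below the top edge, so y_c = 0.848826 m and h_c = 0.848826 × 0.673013 = 0.571271 m.
A = πr²/2 = π × 2²/2 = 6.28319 m².
Resultant F = γ·h_c·A = 9.81 × 0.571271 × 6.28319 = 35.2121 kN.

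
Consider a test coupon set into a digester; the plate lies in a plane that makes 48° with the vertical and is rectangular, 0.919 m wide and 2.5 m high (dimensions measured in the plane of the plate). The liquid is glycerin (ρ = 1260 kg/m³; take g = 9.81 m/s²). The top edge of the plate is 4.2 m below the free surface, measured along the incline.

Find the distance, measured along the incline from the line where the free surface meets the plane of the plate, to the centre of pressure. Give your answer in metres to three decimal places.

γ = ρg = 1260 × 9.81 / 1000 = 12.3606 kN/m³.
The plate makes 48° with the vertical, i.e. θ = 90° − 48° = 42° to the horizontal. Measuring y along the incline from the free-surface line, vertical depth h = y·sinθ with sinθ = 0.669131.
The centroid lies 2.5/2 = 1.25 m below the top edge, so y_c = 4.2 + 1.25 = 5.45 m and h_c = 5.45 × 0.669131 = 3.64676 m.
A = 0.919 × 2.5 = 2.2975 m².
Resultant F = γ·h_c·A = 12.3606 × 3.64676 × 2.2975 = 103.562 kN.
I_c = b·h³/12 = 0.919 × 2.5³/12 = 1.19661 m⁴.
Centre of pressure: y_p = y_c + I_c/(y_c·A) = 5.45 + 1.19661/(5.45 × 2.2975) = 5.45 + 0.0955654 = 5.54557 m along the plane.

y_p = 5.546 m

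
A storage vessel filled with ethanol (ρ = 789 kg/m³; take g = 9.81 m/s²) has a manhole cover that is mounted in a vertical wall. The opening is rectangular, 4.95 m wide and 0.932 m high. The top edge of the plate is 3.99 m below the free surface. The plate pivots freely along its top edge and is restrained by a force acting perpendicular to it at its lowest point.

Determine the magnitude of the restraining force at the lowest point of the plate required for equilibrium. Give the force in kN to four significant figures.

γ = ρg = 789 × 9.81 / 1000 = 7.74009 kN/m³.
The centroid lies 0.932/2 = 0.466 m below the top edge, so the centroid depth is h_c = 3.99 + 0.466 = 4.456 m.
A = 4.95 × 0.932 = 4.6134 m².
Resultant F = γ·h_c·A = 7.74009 × 4.456 × 4.6134 = 159.115 kN.
I_c = b·h³/12 = 4.95 × 0.932³/12 = 0.333942 m⁴.
Centre of pressure: y_p = y_c + I_c/(y_c·A) = 4.456 + 0.333942/(4.456 × 4.6134) = 4.456 + 0.0162444 = 4.47224 m along the plane.
The resultant acts 0.466 + 0.0162444 = 0.482244 m (along the plate) below the hinge at the top edge, so the moment about the hinge is M = F × 0.482244 = 159.115 × 0.482244 = 76.7323 kN·m.
A normal force at the bottom, 0.932 m from the hinge, must supply this moment: P = 76.7323/0.932 = 82.3308 kN.

P ≈ 82.33 kN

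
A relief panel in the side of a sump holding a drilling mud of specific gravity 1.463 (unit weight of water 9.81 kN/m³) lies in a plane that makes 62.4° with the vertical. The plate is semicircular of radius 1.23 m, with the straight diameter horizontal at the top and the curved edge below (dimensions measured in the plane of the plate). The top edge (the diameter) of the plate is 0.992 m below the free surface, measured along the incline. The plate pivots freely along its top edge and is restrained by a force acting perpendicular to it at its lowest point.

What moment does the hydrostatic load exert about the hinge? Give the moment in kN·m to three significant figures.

γ = 1.463 × 9.81 = 14.35203 kN/m³.
The plate makes 62.4° with the vertical, i.e. θ = 90° − 62.4° = 27.6° to the horizontal. Measuring y along the incline from the free-surface line, vertical depth h = y·sinθ with sinθ = 0.463296.
The centroid of a semicircle lies 4r/(3π) = 0.522028 m from the diameter, here below the top edge, so y_c = 0.992 + 0.522028 = 1.51403 m and h_c = 1.51403 × 0.463296 = 0.701444 m.
A = πr²/2 = π × 1.23²/2 = 2.37646 m².
Resultant F = γ·h_c·A = 14.35203 × 0.701444 × 2.37646 = 23.9242 kN.
I_c = (π/8 − 8/(9π))·r⁴ = 0.109757 × 1.23⁴ = 0.251219 m⁴.
Centre of pressure: y_p = y_c + I_c/(y_c·A) = 1.51403 + 0.251219/(1.51403 × 2.37646) = 1.51403 + 0.0698212 = 1.58385 m along the plane.
The resultant acts 0.522028 + 0.0698212 = 0.591849 m (along the plate) below the hinge at the top edge, so the moment about the hinge is M = F × 0.591849 = 23.9242 × 0.591849 = 14.1595 kN·m.

M ≈ 14.2 kN·m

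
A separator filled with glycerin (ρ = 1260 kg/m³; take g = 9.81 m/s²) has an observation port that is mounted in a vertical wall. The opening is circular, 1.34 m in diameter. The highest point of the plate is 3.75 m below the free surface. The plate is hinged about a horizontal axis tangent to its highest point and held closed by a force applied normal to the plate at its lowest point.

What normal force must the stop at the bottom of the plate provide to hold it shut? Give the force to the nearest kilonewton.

γ = ρg = 1260 × 9.81 / 1000 = 12.3606 kN/m³.
The centroid is at the centre, 0.67 m below the top of the plate, so the centroid depth is h_c = 3.75 + 0.67 = 4.42 m.
A = π(0.67)² = 1.41026 m².
Resultant F = γ·h_c·A = 12.3606 × 4.42 × 1.41026 = 77.0479 kN.
I_c = πr⁴/4 = π × 0.67⁴/4 = 0.158267 m⁴.
Centre of pressure: y_p = y_c + I_c/(y_c·A) = 4.42 + 0.158267/(4.42 × 1.41026) = 4.42 + 0.0253904 = 4.44539 m along the plane.
The resultant acts 0.67 + 0.0253904 = 0.69539 m (along the plate) below the hinge at the top edge, so the moment about the hinge is M = F × 0.69539 = 77.0479 × 0.69539 = 53.5783 kN·m.
A normal force at the bottom, 1.34 m from the hinge, must supply this moment: P = 53.5783/1.34 = 39.9838 kN.

P ≈ 40 kN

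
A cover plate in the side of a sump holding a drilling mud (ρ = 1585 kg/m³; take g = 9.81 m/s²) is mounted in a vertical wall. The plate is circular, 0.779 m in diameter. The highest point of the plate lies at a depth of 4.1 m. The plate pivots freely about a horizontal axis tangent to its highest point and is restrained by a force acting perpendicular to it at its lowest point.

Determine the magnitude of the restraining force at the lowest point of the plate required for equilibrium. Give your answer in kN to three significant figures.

γ = ρg = 1585 × 9.81 / 1000 = 15.54885 kN/m³.
The centroid is at the centre, 0.3895 m below the top of the plate, so the centroid depth is h_c = 4.1 + 0.3895 = 4.4895 m.
A = π(0.3895)² = 0.476612 m².
Resultant F = γ·h_c·A = 15.54885 × 4.4895 × 0.476612 = 33.2706 kN.
I_c = πr⁴/4 = π × 0.3895⁴/4 = 0.0180767 m⁴.
Centre of pressure: y_p = y_c + I_c/(y_c·A) = 4.4895 + 0.0180767/(4.4895 × 0.476612) = 4.4895 + 0.00844804 = 4.49795 m along the plane.
The resultant acts 0.3895 + 0.00844804 = 0.397948 m (along the plate) below the hinge at the top edge, so the moment about the hinge is M = F × 0.397948 = 33.2706 × 0.397948 = 13.24 kN·m.
A normal force at the bottom, 0.779 m from the hinge, must supply this moment: P = 13.24/0.779 = 16.9961 kN.

P ≈ 17.0 kN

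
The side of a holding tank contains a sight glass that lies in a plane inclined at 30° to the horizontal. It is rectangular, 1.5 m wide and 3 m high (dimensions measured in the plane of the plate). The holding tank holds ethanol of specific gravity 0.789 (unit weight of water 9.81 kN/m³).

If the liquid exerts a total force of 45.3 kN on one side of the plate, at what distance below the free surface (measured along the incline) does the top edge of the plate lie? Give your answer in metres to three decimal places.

y_top ≈ 1.101 m

γ = 0.789 × 9.81 = 7.74009 kN/m³.
A = 1.5 × 3 = 4.5 m².
From F = γ·h_c·A, the centroid depth is h_c = 45.3/(7.74009 × 4.5) = 1.30059 m.
Let θ = 30° be the plate's angle to the horizontal; measure y along the incline from where the plane meets the free surface. Vertical depth h = y·sinθ with sinθ = 0.500000.
Along the incline, y_c = h_c/sinθ = 1.30059/0.500000 = 2.60118 m.
The centroid lies 3/2 = 1.5 m below the top edge, so the top edge sits at y_top = 2.60118 − 1.5 = 1.10118 m along the incline.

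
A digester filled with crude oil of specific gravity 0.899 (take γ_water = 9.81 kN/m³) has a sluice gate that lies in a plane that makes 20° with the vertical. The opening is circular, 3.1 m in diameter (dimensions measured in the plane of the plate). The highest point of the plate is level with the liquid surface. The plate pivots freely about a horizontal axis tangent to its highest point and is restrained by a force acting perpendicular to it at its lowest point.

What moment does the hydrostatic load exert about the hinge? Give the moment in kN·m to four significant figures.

γ = 0.899 × 9.81 = 8.81919 kN/m³.
The plate makes 20° with the vertical, i.e. θ = 90° − 20° = 70° to the horizontal. Measuring y along the incline from the free-surface line, vertical depth h = y·sinθ with sinθ = 0.939693.
The centroid is at the centre, 1.55 m below the top of the plate, so y_c = 1.55 m and h_c = 1.55 × 0.939693 = 1.45652 m.
A = π(1.55)² = 7.54768 m².
Resultant F = γ·h_c·A = 8.81919 × 1.45652 × 7.54768 = 96.9524 kN.
I_c = πr⁴/4 = π × 1.55⁴/4 = 4.53332 m⁴.
Centre of pressure: y_p = y_c + I_c/(y_c·A) = 1.55 + 4.53332/(1.55 × 7.54768) = 1.55 + 0.3875 = 1.9375 m along the plane.
The resultant acts 1.55 + 0.3875 = 1.9375 m (along the plate) below the hinge at the top edge, so the moment about the hinge is M = F × 1.9375 = 96.9524 × 1.9375 = 187.845 kN·m.

M ≈ 187.8 kN·m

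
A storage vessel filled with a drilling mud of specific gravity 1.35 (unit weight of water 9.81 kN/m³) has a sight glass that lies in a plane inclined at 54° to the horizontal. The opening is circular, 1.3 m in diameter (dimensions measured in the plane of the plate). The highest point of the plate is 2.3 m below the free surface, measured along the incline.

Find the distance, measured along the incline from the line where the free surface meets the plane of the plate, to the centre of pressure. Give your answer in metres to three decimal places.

y_p = 2.986 m

γ = 1.35 × 9.81 = 13.2435 kN/m³.
Let θ = 54° be the plate's angle to the horizontal; measure y along the incline from where the plane meets the free surface. Vertical depth h = y·sinθ with sinθ = 0.809017.
The centroid is at the centre, 0.65 m below the top of the plate, so y_c = 2.3 + 0.65 = 2.95 m and h_c = 2.95 × 0.809017 = 2.3866 m.
A = π(0.65)² = 1.32732 m².
Resultant F = γ·h_c·A = 13.2435 × 2.3866 × 1.32732 = 41.9525 kN.
I_c = πr⁴/4 = π × 0.65⁴/4 = 0.140198 m⁴.
Centre of pressure: y_p = y_c + I_c/(y_c·A) = 2.95 + 0.140198/(2.95 × 1.32732) = 2.95 + 0.035805 = 2.98581 m along the plane.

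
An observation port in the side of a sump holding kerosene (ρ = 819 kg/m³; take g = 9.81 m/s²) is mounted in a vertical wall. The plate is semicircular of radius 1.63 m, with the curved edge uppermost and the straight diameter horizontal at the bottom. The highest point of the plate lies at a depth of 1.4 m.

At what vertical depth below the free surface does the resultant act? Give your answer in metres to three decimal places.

h_p = 2.418 m

γ = ρg = 819 × 9.81 / 1000 = 8.03439 kN/m³.
The centroid lies 4r/(3π) = 0.691793 m above the diameter, so r − 4r/(3π) = 1.63 − 0.691793 = 0.938207 m below the topmost point, so the centroid depth is h_c = 1.4 + 0.938207 = 2.33821 m.
A = πr²/2 = π × 1.63²/2 = 4.17345 m².
Resultant F = γ·h_c·A = 8.03439 × 2.33821 × 4.17345 = 78.4028 kN.
I_c = (π/8 − 8/(9π))·r⁴ = 0.109757 × 1.63⁴ = 0.774788 m⁴.
Centre of pressure: y_p = y_c + I_c/(y_c·A) = 2.33821 + 0.774788/(2.33821 × 4.17345) = 2.33821 + 0.079397 = 2.41761 m along the plane.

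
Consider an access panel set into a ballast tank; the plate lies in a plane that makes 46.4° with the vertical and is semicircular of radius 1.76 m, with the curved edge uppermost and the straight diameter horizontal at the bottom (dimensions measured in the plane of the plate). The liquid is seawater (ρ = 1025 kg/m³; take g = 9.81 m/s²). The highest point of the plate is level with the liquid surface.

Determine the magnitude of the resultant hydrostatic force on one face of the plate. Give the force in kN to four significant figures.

γ = ρg = 1025 × 9.81 / 1000 = 10.05525 kN/m³.
The plate makes 46.4° with the vertical, i.e. θ = 90° − 46.4° = 43.6° to the horizontal. Measuring y along the incline from the free-surface line, vertical depth h = y·sinθ with sinθ = 0.689620.
The centroid lies 4r/(3π) = 0.746967 m above the diameter, so r − 4r/(3π) = 1.76 − 0.746967 = 1.01303 m below the topmost point, so y_c = 1.01303 m and h_c = 1.01303 × 0.689620 = 0.698606 m.
A = πr²/2 = π × 1.76²/2 = 4.8657 m².
Resultant F = γ·h_c·A = 10.05525 × 0.698606 × 4.8657 = 34.1799 kN.

F ≈ 34.18 kN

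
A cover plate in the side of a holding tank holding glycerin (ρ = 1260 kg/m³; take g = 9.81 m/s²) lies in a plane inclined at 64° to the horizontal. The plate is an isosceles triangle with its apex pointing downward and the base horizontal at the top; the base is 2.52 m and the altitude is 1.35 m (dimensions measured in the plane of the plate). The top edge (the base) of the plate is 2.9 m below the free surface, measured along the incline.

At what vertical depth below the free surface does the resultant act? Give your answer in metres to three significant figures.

γ = ρg = 1260 × 9.81 / 1000 = 12.3606 kN/m³.
Let θ = 64° be the plate's angle to the horizontal; measure y along the incline from where the plane meets the free surface. Vertical depth h = y·sinθ with sinθ = 0.898794.
With the apex down, the centroid sits h/3 = 1.35/3 = 0.45 m below the base (the top edge), so y_c = 2.9 + 0.45 = 3.35 m and h_c = 3.35 × 0.898794 = 3.01096 m.
A = ½ × 2.52 × 1.35 = 1.701 m².
Resultant F = γ·h_c·A = 12.3606 × 3.01096 × 1.701 = 63.3066 kN.
I_c = b·h³/36 = 2.52 × 1.35³/36 = 0.172226 m⁴.
Centre of pressure: y_p = y_c + I_c/(y_c·A) = 3.35 + 0.172226/(3.35 × 1.701) = 3.35 + 0.0302238 = 3.38022 m along the plane.
Vertically, h_p = y_p·sinθ = 3.38022 × 0.898794 = 3.03812 m.

h_p = 3.04 m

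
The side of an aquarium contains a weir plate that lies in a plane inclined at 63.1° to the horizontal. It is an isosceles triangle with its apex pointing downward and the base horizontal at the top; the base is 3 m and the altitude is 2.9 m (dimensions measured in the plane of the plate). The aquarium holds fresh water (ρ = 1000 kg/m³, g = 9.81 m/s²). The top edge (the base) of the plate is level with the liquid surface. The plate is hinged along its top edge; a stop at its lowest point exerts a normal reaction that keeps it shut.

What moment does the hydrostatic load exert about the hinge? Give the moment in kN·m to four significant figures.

M ≈ 53.34 kN·m

γ = ρg = 1000 × 9.81 = 9810 N/m³ = 9.81 kN/m³.
Let θ = 63.1° be the plate's angle to the horizontal; measure y along the incline from where the plane meets the free surface. Vertical depth h = y·sinθ with sinθ = 0.891798.
With the apex down, the centroid sits h/3 = 2.9/3 = 0.966667 m below the base (the top edge), so y_c = 0.966667 m and h_c = 0.966667 × 0.891798 = 0.862072 m.
A = ½ × 3 × 2.9 = 4.35 m².
Resultant F = γ·h_c·A = 9.81 × 0.862072 × 4.35 = 36.7876 kN.
I_c = b·h³/36 = 3 × 2.9³/36 = 2.03242 m⁴.
Centre of pressure: y_p = y_c + I_c/(y_c·A) = 0.966667 + 2.03242/(0.966667 × 4.35) = 0.966667 + 0.483334 = 1.45 m along the plane.
The resultant acts 0.966667 + 0.483334 = 1.45 m (along the plate) below the hinge at the top edge, so the moment about the hinge is M = F × 1.45 = 36.7876 × 1.45 = 53.342 kN·m.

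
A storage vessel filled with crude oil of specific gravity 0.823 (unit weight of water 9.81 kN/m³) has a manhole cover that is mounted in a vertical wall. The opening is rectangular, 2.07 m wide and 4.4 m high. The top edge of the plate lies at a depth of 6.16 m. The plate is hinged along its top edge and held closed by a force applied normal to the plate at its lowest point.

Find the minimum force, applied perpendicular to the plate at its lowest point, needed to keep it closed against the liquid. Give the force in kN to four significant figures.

γ = 0.823 × 9.81 = 8.07363 kN/m³.
The centroid lies 4.4/2 = 2.2 m below the top edge, so the centroid depth is h_c = 6.16 + 2.2 = 8.36 m.
A = 2.07 × 4.4 = 9.108 m².
Resultant F = γ·h_c·A = 8.07363 × 8.36 × 9.108 = 614.749 kN.
I_c = b·h³/12 = 2.07 × 4.4³/12 = 14.6942 m⁴.
Centre of pressure: y_p = y_c + I_c/(y_c·A) = 8.36 + 14.6942/(8.36 × 9.108) = 8.36 + 0.192982 = 8.55298 m along the plane.
The resultant acts 2.2 + 0.192982 = 2.39298 m (along the plate) below the hinge at the top edge, so the moment about the hinge is M = F × 2.39298 = 614.749 × 2.39298 = 1471.08 kN·m.
A normal force at the bottom, 4.4 m from the hinge, must supply this moment: P = 1471.08/4.4 = 334.336 kN.

P ≈ 334.3 kN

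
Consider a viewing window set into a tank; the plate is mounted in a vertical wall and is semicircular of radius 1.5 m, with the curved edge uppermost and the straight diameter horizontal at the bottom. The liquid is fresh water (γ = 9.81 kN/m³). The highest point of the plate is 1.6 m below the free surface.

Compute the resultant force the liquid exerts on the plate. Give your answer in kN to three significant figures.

γ = 9.81 kN/m³.
The centroid lies 4r/(3π) = 0.63662 m above the diameter, so r − 4r/(3π) = 1.5 − 0.63662 = 0.86338 m below the topmost point, so the centroid depth is h_c = 1.6 + 0.86338 = 2.46338 m.
A = πr²/2 = π × 1.5²/2 = 3.53429 m².
Resultant F = γ·h_c·A = 9.81 × 2.46338 × 3.53429 = 85.4088 kN.

F ≈ 85.4 kN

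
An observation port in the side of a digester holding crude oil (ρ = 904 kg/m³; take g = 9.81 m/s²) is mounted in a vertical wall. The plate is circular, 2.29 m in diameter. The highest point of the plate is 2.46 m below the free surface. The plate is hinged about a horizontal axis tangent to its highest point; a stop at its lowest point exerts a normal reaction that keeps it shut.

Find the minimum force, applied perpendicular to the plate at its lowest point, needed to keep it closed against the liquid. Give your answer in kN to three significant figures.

γ = ρg = 904 × 9.81 / 1000 = 8.86824 kN/m³.
The centroid is at the centre, 1.145 m below the top of the plate, so the centroid depth is h_c = 2.46 + 1.145 = 3.605 m.
A = π(1.145)² = 4.11871 m².
Resultant F = γ·h_c·A = 8.86824 × 3.605 × 4.11871 = 131.675 kN.
I_c = πr⁴/4 = π × 1.145⁴/4 = 1.34993 m⁴.
Centre of pressure: y_p = y_c + I_c/(y_c·A) = 3.605 + 1.34993/(3.605 × 4.11871) = 3.605 + 0.0909169 = 3.69592 m along the plane.
The resultant acts 1.145 + 0.0909169 = 1.23592 m (along the plate) below the hinge at the top edge, so the moment about the hinge is M = F × 1.23592 = 131.675 × 1.23592 = 162.74 kN·m.
A normal force at the bottom, 2.29 m from the hinge, must supply this moment: P = 162.74/2.29 = 71.0655 kN.

P ≈ 71.1 kN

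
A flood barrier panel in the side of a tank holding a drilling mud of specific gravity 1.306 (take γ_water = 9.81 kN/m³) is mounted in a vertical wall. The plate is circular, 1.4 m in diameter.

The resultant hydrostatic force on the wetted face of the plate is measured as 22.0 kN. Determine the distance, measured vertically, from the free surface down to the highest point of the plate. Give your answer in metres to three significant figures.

γ = 1.306 × 9.81 = 12.81186 kN/m³.
A = π(0.7)² = 1.53938 m².
From F = γ·h_c·A, the centroid depth is h_c = 22.0/(12.81186 × 1.53938) = 1.11549 m.
The centroid is at the centre, 0.7 m below the top of the plate, so the highest point sits at h_top = 1.11549 − 0.7 = 0.41549 m below the surface.

d_top ≈ 0.415 m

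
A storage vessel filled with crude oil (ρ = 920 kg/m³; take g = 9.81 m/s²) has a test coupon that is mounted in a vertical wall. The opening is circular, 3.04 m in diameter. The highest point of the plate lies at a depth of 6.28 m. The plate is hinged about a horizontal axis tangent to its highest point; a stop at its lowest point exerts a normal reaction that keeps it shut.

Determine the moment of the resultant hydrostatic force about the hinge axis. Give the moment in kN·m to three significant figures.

γ = ρg = 920 × 9.81 / 1000 = 9.0252 kN/m³.
The centroid is at the centre, 1.52 m below the top of the plate, so the centroid depth is h_c = 6.28 + 1.52 = 7.8 m.
A = π(1.52)² = 7.25834 m².
Resultant F = γ·h_c·A = 9.0252 × 7.8 × 7.25834 = 510.962 kN.
I_c = πr⁴/4 = π × 1.52⁴/4 = 4.19241 m⁴.
Centre of pressure: y_p = y_c + I_c/(y_c·A) = 7.8 + 4.19241/(7.8 × 7.25834) = 7.8 + 0.0740512 = 7.87405 m along the plane.
The resultant acts 1.52 + 0.0740512 = 1.59405 m (along the plate) below the hinge at the top edge, so the moment about the hinge is M = F × 1.59405 = 510.962 × 1.59405 = 814.499 kN·m.

M ≈ 814 kN·m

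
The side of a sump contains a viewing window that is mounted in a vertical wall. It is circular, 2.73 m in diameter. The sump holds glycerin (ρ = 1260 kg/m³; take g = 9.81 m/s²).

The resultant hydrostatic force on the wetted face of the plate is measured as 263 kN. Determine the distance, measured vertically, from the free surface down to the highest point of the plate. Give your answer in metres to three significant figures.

γ = ρg = 1260 × 9.81 / 1000 = 12.3606 kN/m³.
A = π(1.365)² = 5.85349 m².
From F = γ·h_c·A, the centroid depth is h_c = 263/(12.3606 × 5.85349) = 3.63497 m.
The centroid is at the centre, 1.365 m below the top of the plate, so the highest point sits at h_top = 3.63497 − 1.365 = 2.26997 m below the surface.

d_top ≈ 2.27 m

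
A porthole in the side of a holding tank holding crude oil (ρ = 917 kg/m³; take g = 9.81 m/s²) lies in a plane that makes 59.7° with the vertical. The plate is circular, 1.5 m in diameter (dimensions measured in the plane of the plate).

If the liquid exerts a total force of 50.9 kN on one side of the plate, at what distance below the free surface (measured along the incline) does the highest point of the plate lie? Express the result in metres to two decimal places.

γ = ρg = 917 × 9.81 / 1000 = 8.99577 kN/m³.
A = π(0.75)² = 1.76715 m².
From F = γ·h_c·A, the centroid depth is h_c = 50.9/(8.99577 × 1.76715) = 3.20189 m.
The plate makes 59.7° with the vertical, i.e. θ = 90° − 59.7° = 30.3° to the horizontal. Measuring y along the incline from the free-surface line, vertical depth h = y·sinθ with sinθ = 0.504528.
Along the incline, y_c = h_c/sinθ = 3.20189/0.504528 = 6.34631 m.
The centroid is at the centre, 0.75 m below the top of the plate, so the highest point sits at y_top = 6.34631 − 0.75 = 5.59631 m along the incline.

y_top ≈ 5.60 m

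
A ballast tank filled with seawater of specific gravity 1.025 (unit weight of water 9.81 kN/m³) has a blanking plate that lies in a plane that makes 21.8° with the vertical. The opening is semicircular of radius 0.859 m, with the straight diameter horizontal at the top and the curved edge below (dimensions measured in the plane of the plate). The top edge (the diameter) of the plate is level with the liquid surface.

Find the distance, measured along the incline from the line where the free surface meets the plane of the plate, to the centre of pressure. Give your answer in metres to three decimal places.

y_p = 0.506 m

γ = 1.025 × 9.81 = 10.05525 kN/m³.
The plate makes 21.8° with the vertical, i.e. θ = 90° − 21.8° = 68.2° to the horizontal. Measuring y along the incline from the free-surface line, vertical depth h = y·sinθ with sinθ = 0.928486.
The centroid of a semicircle lies 4r/(3π) = 0.364571 m from the diameter, here below the top edge, so y_c = 0.364571 m and h_c = 0.364571 × 0.928486 = 0.338499 m.
A = πr²/2 = π × 0.859²/2 = 1.15906 m².
Resultant F = γ·h_c·A = 10.05525 × 0.338499 × 1.15906 = 3.94508 kN.
I_c = (π/8 − 8/(9π))·r⁴ = 0.109757 × 0.859⁴ = 0.0597592 m⁴.
Centre of pressure: y_p = y_c + I_c/(y_c·A) = 0.364571 + 0.0597592/(0.364571 × 1.15906) = 0.364571 + 0.141422 = 0.505993 m along the plane.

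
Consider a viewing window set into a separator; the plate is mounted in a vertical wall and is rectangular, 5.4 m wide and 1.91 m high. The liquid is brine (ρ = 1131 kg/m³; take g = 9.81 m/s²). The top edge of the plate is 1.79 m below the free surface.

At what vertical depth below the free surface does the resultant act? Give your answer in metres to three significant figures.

h_p = 2.86 m

γ = ρg = 1131 × 9.81 / 1000 = 11.09511 kN/m³.
The centroid lies 1.91/2 = 0.955 m below the top edge, so the centroid depth is h_c = 1.79 + 0.955 = 2.745 m.
A = 5.4 × 1.91 = 10.314 m².
Resultant F = γ·h_c·A = 11.09511 × 2.745 × 10.314 = 314.124 kN.
I_c = b·h³/12 = 5.4 × 1.91³/12 = 3.13554 m⁴.
Centre of pressure: y_p = y_c + I_c/(y_c·A) = 2.745 + 3.13554/(2.745 × 10.314) = 2.745 + 0.11075 = 2.85575 m along the plane.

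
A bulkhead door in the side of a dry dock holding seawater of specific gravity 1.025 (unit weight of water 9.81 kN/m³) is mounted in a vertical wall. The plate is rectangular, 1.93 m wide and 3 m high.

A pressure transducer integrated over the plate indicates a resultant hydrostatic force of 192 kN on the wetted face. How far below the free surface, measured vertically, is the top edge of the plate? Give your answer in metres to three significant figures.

d_top ≈ 1.80 m

γ = 1.025 × 9.81 = 10.05525 kN/m³.
A = 1.93 × 3 = 5.79 m².
From F = γ·h_c·A, the centroid depth is h_c = 192/(10.05525 × 5.79) = 3.29784 m.
The centroid lies 3/2 = 1.5 m below the top edge, so the top edge sits at h_top = 3.29784 − 1.5 = 1.79784 m below the surface.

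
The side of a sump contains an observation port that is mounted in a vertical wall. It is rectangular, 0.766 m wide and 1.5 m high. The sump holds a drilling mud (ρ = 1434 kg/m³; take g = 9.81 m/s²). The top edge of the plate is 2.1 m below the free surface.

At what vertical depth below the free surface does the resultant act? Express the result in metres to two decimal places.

γ = ρg = 1434 × 9.81 / 1000 = 14.06754 kN/m³.
The centroid lies 1.5/2 = 0.75 m below the top edge, so the centroid depth is h_c = 2.1 + 0.75 = 2.85 m.
A = 0.766 × 1.5 = 1.149 m².
Resultant F = γ·h_c·A = 14.06754 × 2.85 × 1.149 = 46.0663 kN.
I_c = b·h³/12 = 0.766 × 1.5³/12 = 0.215438 m⁴.
Centre of pressure: y_p = y_c + I_c/(y_c·A) = 2.85 + 0.215438/(2.85 × 1.149) = 2.85 + 0.0657896 = 2.91579 m along the plane.

h_p = 2.92 m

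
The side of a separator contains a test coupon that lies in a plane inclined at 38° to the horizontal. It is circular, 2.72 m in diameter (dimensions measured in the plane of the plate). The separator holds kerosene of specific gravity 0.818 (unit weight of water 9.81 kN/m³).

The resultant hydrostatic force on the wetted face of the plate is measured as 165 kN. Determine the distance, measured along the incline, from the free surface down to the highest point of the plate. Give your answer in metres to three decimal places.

y_top ≈ 4.388 m

γ = 0.818 × 9.81 = 8.02458 kN/m³.
A = π(1.36)² = 5.81069 m².
From F = γ·h_c·A, the centroid depth is h_c = 165/(8.02458 × 5.81069) = 3.53862 m.
Let θ = 38° be the plate's angle to the horizontal; measure y along the incline from where the plane meets the free surface. Vertical depth h = y·sinθ with sinθ = 0.615661.
Along the incline, y_c = h_c/sinθ = 3.53862/0.615661 = 5.74768 m.
The centroid is at the centre, 1.36 m below the top of the plate, so the highest point sits at y_top = 5.74768 − 1.36 = 4.38768 m along the incline.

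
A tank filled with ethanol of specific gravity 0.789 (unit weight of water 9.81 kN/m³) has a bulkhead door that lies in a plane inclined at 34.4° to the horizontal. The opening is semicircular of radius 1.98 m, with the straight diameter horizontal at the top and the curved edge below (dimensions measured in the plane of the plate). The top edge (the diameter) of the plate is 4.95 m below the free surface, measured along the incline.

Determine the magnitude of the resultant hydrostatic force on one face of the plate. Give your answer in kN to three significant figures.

γ = 0.789 × 9.81 = 7.74009 kN/m³.
Let θ = 34.4° be the plate's angle to the horizontal; measure y along the incline from where the plane meets the free surface. Vertical depth h = y·sinθ with sinθ = 0.564967.
The centroid of a semicircle lies 4r/(3π) = 0.840338 m from the diameter, here below the top edge, so y_c = 4.95 + 0.840338 = 5.79034 m and h_c = 5.79034 × 0.564967 = 3.27135 m.
A = πr²/2 = π × 1.98²/2 = 6.15815 m².
Resultant F = γ·h_c·A = 7.74009 × 3.27135 × 6.15815 = 155.928 kN.

F ≈ 156 kN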